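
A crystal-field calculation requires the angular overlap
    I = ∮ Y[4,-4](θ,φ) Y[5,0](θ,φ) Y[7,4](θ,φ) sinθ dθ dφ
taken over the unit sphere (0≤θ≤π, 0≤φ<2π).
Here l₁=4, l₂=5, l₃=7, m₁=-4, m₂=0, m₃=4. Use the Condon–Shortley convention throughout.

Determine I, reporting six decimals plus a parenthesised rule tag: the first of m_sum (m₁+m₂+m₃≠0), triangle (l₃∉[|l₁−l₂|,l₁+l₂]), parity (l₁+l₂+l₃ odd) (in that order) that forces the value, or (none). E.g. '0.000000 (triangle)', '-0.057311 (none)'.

-0.178703 (none)

m-sum 0 ✓  L=16 even ✓  1≤7≤9 ✓
Π(2lᵢ+1) = 9×11×15 = 1485
triangle coeff Δ(4,5,7) = 1/6126120
Σ_t [0,2]: t=0:+1/69120 t=1:−1/20736 t=2:+1/69120 = -1/51840
(3j)²=280/21879 [(4 5 7; 0 0 0)], sign=+1
Σ_t [2,2]: t=2:+1/1036800 = 1/1036800
(3j)²=14/663 [(4 5 7; -4 0 4)], sign=-1
⇒ 4πI² = 19600/48841
I = (-1)√(19600/48841/(4π)) = -0.17870258
No selection rule forces the value: the integral is nonzero (none).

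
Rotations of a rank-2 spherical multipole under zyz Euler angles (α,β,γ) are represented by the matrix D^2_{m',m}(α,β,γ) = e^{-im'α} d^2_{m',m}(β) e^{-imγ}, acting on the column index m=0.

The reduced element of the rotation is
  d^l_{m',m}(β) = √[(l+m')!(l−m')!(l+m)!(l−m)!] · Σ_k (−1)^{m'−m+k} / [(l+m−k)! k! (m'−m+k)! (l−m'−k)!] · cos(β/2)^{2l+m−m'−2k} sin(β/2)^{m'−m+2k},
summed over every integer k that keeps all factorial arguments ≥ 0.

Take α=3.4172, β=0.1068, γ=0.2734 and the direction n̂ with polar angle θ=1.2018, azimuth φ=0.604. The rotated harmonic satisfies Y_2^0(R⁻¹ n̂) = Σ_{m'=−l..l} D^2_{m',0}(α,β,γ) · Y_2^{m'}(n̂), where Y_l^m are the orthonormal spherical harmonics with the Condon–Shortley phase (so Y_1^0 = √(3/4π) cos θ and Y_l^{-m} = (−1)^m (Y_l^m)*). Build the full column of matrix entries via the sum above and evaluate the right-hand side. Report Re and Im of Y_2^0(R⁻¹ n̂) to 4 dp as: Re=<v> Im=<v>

Need the full column D^2_{m',0} for m'=−2..2 at α=3.4172, β=0.1068, γ=0.2734.
cos(β/2)=0.998575, sin(β/2)=0.053375
d^2_{-2,0}: single k=2 term ⇒ +0.006958;  D = +0.005928+0.003644i
d^2_{-1,0}: k∈[1..2] ⇒ +0.130182 -0.000372 = +0.129810;  D = -0.124911-0.035325i
d^2_{0,0}: k∈[0..2] ⇒ +0.994310 -0.011363 +0.000008 = +0.982956;  D = +0.982956+0.000000i
d^2_{1,0}: k∈[0..1] ⇒ -0.130182 +0.000372 = -0.129810;  D = +0.124911-0.035325i
d^2_{2,0}: single k=0 term ⇒ +0.006958;  D = +0.005928-0.003644i
Y_2^{m'}(θ=1.2018,φ=0.604) and Σ D·Y over m':
  (+0.0059+0.0036i)·(+0.1193-0.3142i)  (-0.1249-0.0353i)·(+0.2139-0.1476i)  (+0.9830+0.0000i)·(-0.1923+0.0000i)  (+0.1249-0.0353i)·(-0.2139-0.1476i)  (+0.0059-0.0036i)·(+0.1193+0.3142i)
Y_2^0(R⁻¹ n̂) = -0.249189-0.000000i

Re=-0.2492 Im=0.0000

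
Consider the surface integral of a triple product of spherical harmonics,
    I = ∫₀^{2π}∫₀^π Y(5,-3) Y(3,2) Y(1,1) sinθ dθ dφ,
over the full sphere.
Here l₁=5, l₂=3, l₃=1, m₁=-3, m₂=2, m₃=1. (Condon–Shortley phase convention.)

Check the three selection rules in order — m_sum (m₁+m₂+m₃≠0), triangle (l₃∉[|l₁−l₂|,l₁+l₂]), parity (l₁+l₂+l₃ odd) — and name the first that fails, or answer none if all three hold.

m₁+m₂+m₃ = -3 + 2 + 1 = 0  ✓
triangle: need |l₁−l₂| ≤ l₃ ≤ l₁+l₂ = [2,8]; l₃=1 is outside  ✗
parity: l₁+l₂+l₃ = 9 is odd

triangle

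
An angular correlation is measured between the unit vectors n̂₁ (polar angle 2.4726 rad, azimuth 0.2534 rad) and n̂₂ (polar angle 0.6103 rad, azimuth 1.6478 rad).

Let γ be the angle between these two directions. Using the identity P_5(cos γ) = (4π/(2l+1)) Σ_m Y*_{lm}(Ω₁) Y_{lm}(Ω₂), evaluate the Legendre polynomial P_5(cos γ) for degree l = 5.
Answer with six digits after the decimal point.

Expand P_5 via completeness: Σ_{m} conj(Y_{5,m}) at Ω₁ times Y_{5,m} at Ω₂ —
  [-5]  conj(Y_{5,-5})(Ω₁) = (0.012740, 0.040638) ; Y_{5,-5}(Ω₂) = (-0.010778, -0.026597) ; Δ = (0.000944, -0.000777)
  [-4]  conj(Y_{5,-4})(Ω₁) = (-0.090078, -0.144576) ; Y_{5,-4}(Ω₂) = (0.123653, -0.039339) ; Δ = (-0.016826, -0.014334)
  [-3]  conj(Y_{5,-3})(Ω₁) = (0.271415, 0.258070) ; Y_{5,-3}(Ω₂) = (0.075206, 0.319741) ; Δ = (-0.062104, 0.106191)
  [-2]  conj(Y_{5,-2})(Ω₁) = (-0.378269, -0.210002) ; Y_{5,-2}(Ω₂) = (-0.457364, 0.071000) ; Δ = (0.187917, 0.069190)
  [-1]  conj(Y_{5,-1})(Ω₁) = (0.064793, 0.016779) ; Y_{5,-1}(Ω₂) = (-0.015091, -0.195594) ; Δ = (0.002304, -0.012926)
  [+0]  conj(Y_{5,0})(Ω₁) = (0.387070, -0.000000) ; Y_{5,0}(Ω₂) = (-0.344722, 0.000000) ; Δ = (-0.133432, 0.000000)
  [+1]  conj(Y_{5,1})(Ω₁) = (-0.064793, 0.016779) ; Y_{5,1}(Ω₂) = (0.015091, -0.195594) ; Δ = (0.002304, 0.012926)
  [+2]  conj(Y_{5,2})(Ω₁) = (-0.378269, 0.210002) ; Y_{5,2}(Ω₂) = (-0.457364, -0.071000) ; Δ = (0.187917, -0.069190)
  [+3]  conj(Y_{5,3})(Ω₁) = (-0.271415, 0.258070) ; Y_{5,3}(Ω₂) = (-0.075206, 0.319741) ; Δ = (-0.062104, -0.106191)
  [+4]  conj(Y_{5,4})(Ω₁) = (-0.090078, 0.144576) ; Y_{5,4}(Ω₂) = (0.123653, 0.039339) ; Δ = (-0.016826, 0.014334)
  [+5]  conj(Y_{5,5})(Ω₁) = (-0.012740, 0.040638) ; Y_{5,5}(Ω₂) = (0.010778, -0.026597) ; Δ = (0.000944, 0.000777)
Accumulated sum (0.091038, 0.000000); after 4π/(2l+1) scaling, (0.104002, 0.000000) ⇒ P_5 = 0.104002

0.104002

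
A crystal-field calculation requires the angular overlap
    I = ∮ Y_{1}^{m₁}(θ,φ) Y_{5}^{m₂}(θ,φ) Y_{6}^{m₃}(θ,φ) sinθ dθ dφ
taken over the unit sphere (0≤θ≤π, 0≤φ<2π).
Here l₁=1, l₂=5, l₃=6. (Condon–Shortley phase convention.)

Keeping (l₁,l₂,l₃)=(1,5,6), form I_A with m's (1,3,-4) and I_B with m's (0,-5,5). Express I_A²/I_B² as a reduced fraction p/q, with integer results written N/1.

Same 1,5,6: normalisation and zero-m 3j drop out of the ratio.
A: Δ: 0! 2! 10! / 13! → 1/858; sum: t=0:+1/161280 = 1/161280; 3j²(1 5 6; 1 3 -4) = Δ·Π!·Σ² = 15/286  (sign +1)
B: Δ: 0! 2! 10! / 13! → 1/858; sum: t=0:+1/3628800 = 1/3628800; 3j²(1 5 6; 0 -5 5) = Δ·Π!·Σ² = 1/78  (sign -1)
I_A²/I_B² = (15/286)/(1/78) = 45/11

45/11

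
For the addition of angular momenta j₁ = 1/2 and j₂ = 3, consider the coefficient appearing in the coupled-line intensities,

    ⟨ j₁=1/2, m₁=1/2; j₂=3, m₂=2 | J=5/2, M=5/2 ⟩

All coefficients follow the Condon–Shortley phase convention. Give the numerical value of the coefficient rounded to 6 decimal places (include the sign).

+√(1/7) ≈ +0.377964

triangle: 1!·0!·5!/7! = 120/5040
(j±m)!: 1!·0!·5!·1!·5!·0! = 14400
prefactor² = (2J+1)·Δ·N² = 14400/7
  k=0: +1/(0!·1!·0!·5!·0!·0!) = 1/120
Σ = 1/120  ⇒  CG² = 14400/7·(1/120)² = 1/7
CG = +√(1/7) = +0.377964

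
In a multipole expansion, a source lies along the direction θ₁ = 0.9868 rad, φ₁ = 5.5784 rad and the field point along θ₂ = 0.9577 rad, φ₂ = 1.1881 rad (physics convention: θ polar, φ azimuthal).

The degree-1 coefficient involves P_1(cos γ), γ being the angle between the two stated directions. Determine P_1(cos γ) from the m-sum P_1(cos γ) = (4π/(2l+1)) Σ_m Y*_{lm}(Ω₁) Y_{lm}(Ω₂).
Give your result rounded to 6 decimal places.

0.101267

Summing Y*_{l m}(θ₁,φ₁)·Y_{l m}(θ₂,φ₂) over m ∈ [−1, 1]; prefactor 4π/(2·1+1) = 4.188790:
  m=-1: Y*=(0.219562, -0.186738)  Y=(0.105518, -0.262129)  product (-0.025782, -0.077258)
  m=+0: Y*=(0.269397, -0.000000)  Y=(0.281143, 0.000000)  product (0.075739, 0.000000)
  m=+1: Y*=(-0.219562, -0.186738)  Y=(-0.105518, -0.262129)  product (-0.025782, 0.077258)
Accumulated sum (0.024176, 0.000000); after 4π/(2l+1) scaling, (0.101267, 0.000000) ⇒ P_1 = 0.101267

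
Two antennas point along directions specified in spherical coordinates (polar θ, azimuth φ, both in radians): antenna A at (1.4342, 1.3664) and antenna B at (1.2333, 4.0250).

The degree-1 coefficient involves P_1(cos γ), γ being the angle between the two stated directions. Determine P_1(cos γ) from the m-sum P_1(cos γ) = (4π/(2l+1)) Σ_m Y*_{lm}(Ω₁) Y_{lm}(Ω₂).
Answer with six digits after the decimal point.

Term-by-term m-sum for l=1 (normalisation 4π/3 = 4.188790):
  [-1]  conj(Y_{1,-1})(Ω₁) = 0.06947 + 0.33515j ; Y_{1,-1}(Ω₂) = -0.20686 + 0.25197j ; Δ = -0.09882 - 0.05182j
  [+0]  conj(Y_{1,0})(Ω₁) = 0.06653 + 0.00000j ; Y_{1,0}(Ω₂) = 0.16179 + 0.00000j ; Δ = 0.01076 + 0.00000j
  [+1]  conj(Y_{1,1})(Ω₁) = -0.06947 + 0.33515j ; Y_{1,1}(Ω₂) = 0.20686 + 0.25197j ; Δ = -0.09882 + 0.05182j
Accumulated sum -0.18687 + 0.00000j; after 4π/(2l+1) scaling, -0.78277 + 0.00000j ⇒ P_1 = -0.782775

-0.782775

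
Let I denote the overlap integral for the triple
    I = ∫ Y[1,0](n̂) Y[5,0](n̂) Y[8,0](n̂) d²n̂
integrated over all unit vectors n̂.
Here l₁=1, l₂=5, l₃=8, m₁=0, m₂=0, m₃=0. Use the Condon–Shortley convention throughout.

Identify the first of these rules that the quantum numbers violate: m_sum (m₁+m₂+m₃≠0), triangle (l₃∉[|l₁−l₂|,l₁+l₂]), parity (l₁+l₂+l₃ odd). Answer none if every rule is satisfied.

triangle

m₁+m₂+m₃ = 0 + 0 + 0 = 0  ✓
triangle: need |l₁−l₂| ≤ l₃ ≤ l₁+l₂ = [4,6]; l₃=8 is outside  ✗
parity: l₁+l₂+l₃ = 14 is even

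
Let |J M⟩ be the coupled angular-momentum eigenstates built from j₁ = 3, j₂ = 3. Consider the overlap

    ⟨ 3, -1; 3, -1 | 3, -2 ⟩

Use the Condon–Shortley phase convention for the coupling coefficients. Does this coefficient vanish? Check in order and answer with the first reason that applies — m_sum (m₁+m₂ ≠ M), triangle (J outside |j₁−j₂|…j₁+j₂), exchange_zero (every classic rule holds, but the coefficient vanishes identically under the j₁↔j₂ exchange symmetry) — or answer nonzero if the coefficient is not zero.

m-sum: m₁+m₂ = -1+(-1) = -2, M = -2  ✓
triangle: |j₁−j₂| = 0 ≤ J = 3 ≤ j₁+j₂ = 6  ✓
exchange: j₁=j₂ and m₁=m₂, and (−1)^(j₁+j₂−J) = (−1)^3 = −1 forces ⟨j₁m₁;j₂m₂|JM⟩ = −⟨j₂m₂;j₁m₁|JM⟩ = −⟨j₁m₁;j₂m₂|JM⟩ ⇒ the coefficient vanishes identically
Racah sum check: Σ_k collapses to 0 ⇒ CG = 0

exchange_zero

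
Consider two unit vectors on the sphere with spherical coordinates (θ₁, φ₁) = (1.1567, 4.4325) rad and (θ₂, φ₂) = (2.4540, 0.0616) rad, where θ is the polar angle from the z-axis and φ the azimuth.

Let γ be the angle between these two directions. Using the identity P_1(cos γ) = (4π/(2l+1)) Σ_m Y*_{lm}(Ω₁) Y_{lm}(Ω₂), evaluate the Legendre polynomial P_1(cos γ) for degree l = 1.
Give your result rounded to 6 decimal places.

Addition theorem: P_1(cos γ) = (4π/3) Σ_m Y*_{lm}(Ω₁) Y_{lm}(Ω₂), m = −1…1:
  [-1]  conj(Y_{1,-1})(Ω₁) = (-0.087376, -0.303985) ; Y_{1,-1}(Ω₂) = (0.218862, -0.013499) ; Δ = (-0.023227, -0.065351)
  [+0]  conj(Y_{1,0})(Ω₁) = (0.196595, -0.000000) ; Y_{1,0}(Ω₂) = (-0.377580, 0.000000) ; Δ = (-0.074231, 0.000000)
  [+1]  conj(Y_{1,1})(Ω₁) = (0.087376, -0.303985) ; Y_{1,1}(Ω₂) = (-0.218862, -0.013499) ; Δ = (-0.023227, 0.065351)
Accumulated sum (-0.120684, 0.000000); after 4π/(2l+1) scaling, (-0.505520, 0.000000) ⇒ P_1 = -0.505520

-0.505520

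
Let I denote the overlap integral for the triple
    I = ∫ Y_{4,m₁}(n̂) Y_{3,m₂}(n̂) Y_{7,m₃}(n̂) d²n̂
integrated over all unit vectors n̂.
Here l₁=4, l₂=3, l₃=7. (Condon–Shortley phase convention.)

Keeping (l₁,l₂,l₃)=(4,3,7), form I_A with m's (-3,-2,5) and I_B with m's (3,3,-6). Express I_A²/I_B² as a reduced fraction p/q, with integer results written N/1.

12/13

Same 4,3,7: normalisation and zero-m 3j drop out of the ratio.
A: Δ: 0! 8! 6! / 15! → 1/45045; sum: t=0:+1/604800 = 1/604800; 3j²(4 3 7; -3 -2 5) = Δ·Π!·Σ² = 16/455  (sign +1)
B: Δ: 0! 8! 6! / 15! → 1/45045; sum: t=0:+1/3628800 = 1/3628800; 3j²(4 3 7; 3 3 -6) = Δ·Π!·Σ² = 4/105  (sign -1)
I_A²/I_B² = (16/455)/(4/105) = 12/13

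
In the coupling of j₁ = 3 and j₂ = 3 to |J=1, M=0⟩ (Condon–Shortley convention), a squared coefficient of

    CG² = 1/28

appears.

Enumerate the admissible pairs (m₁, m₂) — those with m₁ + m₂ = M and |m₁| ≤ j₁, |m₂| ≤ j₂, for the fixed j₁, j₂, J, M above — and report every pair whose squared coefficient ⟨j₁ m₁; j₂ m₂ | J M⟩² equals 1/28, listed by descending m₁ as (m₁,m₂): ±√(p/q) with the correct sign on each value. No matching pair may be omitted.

Admissible pairs with m₁+m₂ = M = 0: (-3,3), (-2,2), (-1,1), (0,0), (1,-1), (2,-2), (3,-3)
  (m₁,m₂)=(3,-3): CG² = 9/28, CG = +√(9/28)
  (m₁,m₂)=(2,-2): CG² = 1/7, CG = −√(1/7)
  (m₁,m₂)=(1,-1): CG² = 1/28, CG = +√(1/28)   ← matches the target
  (m₁,m₂)=(0,0): CG² = 0/1, CG = 0
  (m₁,m₂)=(-1,1): CG² = 1/28, CG = −√(1/28)   ← matches the target
  (m₁,m₂)=(-2,2): CG² = 1/7, CG = +√(1/7)
  (m₁,m₂)=(-3,3): CG² = 9/28, CG = −√(9/28)
Pairs with CG² = 1/28: (1,-1): +√(1/28); (-1,1): −√(1/28)

(1,-1): +√(1/28); (-1,1): −√(1/28)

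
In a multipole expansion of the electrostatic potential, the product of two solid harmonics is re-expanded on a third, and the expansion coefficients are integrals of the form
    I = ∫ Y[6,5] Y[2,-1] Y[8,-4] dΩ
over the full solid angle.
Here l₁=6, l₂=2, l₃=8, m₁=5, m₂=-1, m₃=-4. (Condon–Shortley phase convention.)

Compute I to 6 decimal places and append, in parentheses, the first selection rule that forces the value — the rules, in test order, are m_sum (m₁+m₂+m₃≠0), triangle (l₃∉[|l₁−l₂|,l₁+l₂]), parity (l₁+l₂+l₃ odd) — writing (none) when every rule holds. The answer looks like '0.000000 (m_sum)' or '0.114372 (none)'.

0.058794 (none)

Rules hold: Σm=0, L=16 even, 4≤8≤8.
N = 13·5·17 = 1105
Δ = 0!·12!·4!/17! = 1/30940
Racah Σ t=0..0: t=0:+1/2073600 = 1/2073600
⇒ 3j(6 2 8; 0 0 0)² = 28/1105, sgn +1
Racah Σ t=0..0: t=0:+1/239500800 = 1/239500800
⇒ 3j(6 2 8; 5 -1 -4)² = 12/7735, sgn +1
4πI² = N·(3j₀)²·(3jₘ)² = 48/1105
I = +1·√(0.0434389/4π) = 0.05879421
No selection rule forces the value: the integral is nonzero (none).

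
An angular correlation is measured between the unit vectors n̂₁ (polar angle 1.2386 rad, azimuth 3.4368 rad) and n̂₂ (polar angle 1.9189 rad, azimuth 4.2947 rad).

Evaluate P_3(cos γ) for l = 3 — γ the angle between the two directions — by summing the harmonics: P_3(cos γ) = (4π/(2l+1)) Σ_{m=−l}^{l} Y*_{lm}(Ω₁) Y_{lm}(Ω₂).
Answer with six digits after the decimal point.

-0.445451

Term-by-term m-sum for l=3 (normalisation 4π/7 = 1.795196):
  term(m=-3) = (-0.102978, -0.065700)   from Y*(Ω₁)=(-0.223043, -0.272917), Y(Ω₂)=(0.329217, -0.108270)
  term(m=-2) = (0.013258, 0.090788)   from Y*(Ω₁)=(0.247421, 0.165811), Y(Ω₂)=(0.206670, 0.228435)
  term(m=-1) = (0.011886, -0.013748)   from Y*(Ω₁)=(0.136861, 0.041618), Y(Ω₂)=(0.051537, -0.116125)
  term(m=+0) = (-0.092467, -0.000000)   from Y*(Ω₁)=(-0.300384, -0.000000), Y(Ω₂)=(0.307828, 0.000000)
  term(m=+1) = (0.011886, 0.013748)   from Y*(Ω₁)=(-0.136861, 0.041618), Y(Ω₂)=(-0.051537, -0.116125)
  term(m=+2) = (0.013258, -0.090788)   from Y*(Ω₁)=(0.247421, -0.165811), Y(Ω₂)=(0.206670, -0.228435)
  term(m=+3) = (-0.102978, 0.065700)   from Y*(Ω₁)=(0.223043, -0.272917), Y(Ω₂)=(-0.329217, -0.108270)
Σ over m = (-0.248135, 0.000000); ×(4π/7) → (-0.445451, 0.000000). Real part: -0.445451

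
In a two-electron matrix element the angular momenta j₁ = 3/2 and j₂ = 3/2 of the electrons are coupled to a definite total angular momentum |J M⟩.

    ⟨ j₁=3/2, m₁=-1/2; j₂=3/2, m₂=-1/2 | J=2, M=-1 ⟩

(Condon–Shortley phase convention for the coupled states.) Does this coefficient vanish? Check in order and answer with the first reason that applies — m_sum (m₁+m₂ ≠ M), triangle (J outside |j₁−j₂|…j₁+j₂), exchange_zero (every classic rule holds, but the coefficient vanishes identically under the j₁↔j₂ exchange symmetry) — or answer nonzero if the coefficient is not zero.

m-sum: m₁+m₂ = -1/2+(-1/2) = -1, M = -1  ✓
triangle: |j₁−j₂| = 0 ≤ J = 2 ≤ j₁+j₂ = 3  ✓
exchange: j₁=j₂ and m₁=m₂, and (−1)^(j₁+j₂−J) = (−1)^1 = −1 forces ⟨j₁m₁;j₂m₂|JM⟩ = −⟨j₂m₂;j₁m₁|JM⟩ = −⟨j₁m₁;j₂m₂|JM⟩ ⇒ the coefficient vanishes identically
Racah sum check: Σ_k collapses to 0 ⇒ CG = 0

exchange_zero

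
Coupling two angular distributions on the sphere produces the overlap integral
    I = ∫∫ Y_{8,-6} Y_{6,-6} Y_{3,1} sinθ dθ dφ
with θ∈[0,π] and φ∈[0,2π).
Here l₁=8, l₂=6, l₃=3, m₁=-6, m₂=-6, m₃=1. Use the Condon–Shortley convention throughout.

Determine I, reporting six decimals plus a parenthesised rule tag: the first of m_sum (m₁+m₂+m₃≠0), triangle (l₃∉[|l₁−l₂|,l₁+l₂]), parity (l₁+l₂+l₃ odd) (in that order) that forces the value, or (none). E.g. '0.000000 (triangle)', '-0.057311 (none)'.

-6 − 6 + 1 = -11 ≠ 0: azimuthal integral kills it; I = 0

0.000000 (m_sum)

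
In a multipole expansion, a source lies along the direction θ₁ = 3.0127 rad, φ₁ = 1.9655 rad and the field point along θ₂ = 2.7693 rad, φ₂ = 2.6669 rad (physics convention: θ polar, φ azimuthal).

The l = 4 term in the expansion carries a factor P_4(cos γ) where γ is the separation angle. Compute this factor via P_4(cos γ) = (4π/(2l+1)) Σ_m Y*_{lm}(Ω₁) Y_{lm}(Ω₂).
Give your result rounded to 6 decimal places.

Addition theorem: P_4(cos γ) = (4π/9) Σ_m Y*_{lm}(Ω₁) Y_{lm}(Ω₂), m = −4…4:
  m=-4: (-0.000001+0.000121i) × (-0.002496+0.007335i) = -0.000001-0.000000i  (running Σ = -0.000001-0.000000i)
  m=-3: (-0.002441+0.000994i) × (+0.008204+0.055513i) = -0.000075-0.000127i  (running Σ = -0.000076-0.000128i)
  m=-2: (-0.022904-0.023088i) × (+0.130746+0.182596i) = +0.001221-0.007201i  (running Σ = +0.001145-0.007329i)
  m=-1: (+0.090075-0.216232i) × (+0.438243+0.225206i) = +0.088171-0.074477i  (running Σ = +0.089317-0.081806i)
  m=0: (+0.777385-0.000000i) × (+0.351223+0.000000i) = +0.273035+0.000000i  (running Σ = +0.362352-0.081806i)
  m=1: (-0.090075-0.216232i) × (-0.438243+0.225206i) = +0.088171+0.074477i  (running Σ = +0.450523-0.007329i)
  m=2: (-0.022904+0.023088i) × (+0.130746-0.182596i) = +0.001221+0.007201i  (running Σ = +0.451745-0.000128i)
  m=3: (+0.002441+0.000994i) × (-0.008204+0.055513i) = -0.000075+0.000127i  (running Σ = +0.451669-0.000000i)
  m=4: (-0.000001-0.000121i) × (-0.002496-0.007335i) = -0.000001+0.000000i  (running Σ = +0.451669+0.000000i)
Accumulated sum +0.451669+0.000000i; after 4π/(2l+1) scaling, +0.630648+0.000000i ⇒ P_4 = 0.630648

0.630648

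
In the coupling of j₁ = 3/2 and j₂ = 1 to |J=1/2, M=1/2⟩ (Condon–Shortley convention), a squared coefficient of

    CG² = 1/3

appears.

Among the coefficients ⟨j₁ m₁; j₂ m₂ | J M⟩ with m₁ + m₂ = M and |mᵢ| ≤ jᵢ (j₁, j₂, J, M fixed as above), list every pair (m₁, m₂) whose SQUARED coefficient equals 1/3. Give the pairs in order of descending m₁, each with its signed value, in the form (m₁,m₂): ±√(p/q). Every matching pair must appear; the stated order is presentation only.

(1/2,0): −√(1/3)

Admissible pairs with m₁+m₂ = M = 1/2: (-1/2,1), (1/2,0), (3/2,-1)
  (m₁,m₂)=(3/2,-1): CG² = 1/2, CG = +√(1/2)
  (m₁,m₂)=(1/2,0): CG² = 1/3, CG = −√(1/3)   ← matches the target
  (m₁,m₂)=(-1/2,1): CG² = 1/6, CG = +√(1/6)
Pairs with CG² = 1/3: (1/2,0): −√(1/3)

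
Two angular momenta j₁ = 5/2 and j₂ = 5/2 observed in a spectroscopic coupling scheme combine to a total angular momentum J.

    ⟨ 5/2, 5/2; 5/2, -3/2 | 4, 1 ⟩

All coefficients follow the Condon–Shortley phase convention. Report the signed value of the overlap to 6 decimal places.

+√(1/7) ≈ +0.377964

j₁+j₂−J=1  J+j₁−j₂=4  J−j₁+j₂=4  j₁+j₂+J+1=10
(j₁±m₁, j₂±m₂, J±M) = (5,0,1,4,5,3)
P² = 20736/7
sum k=0..0:
  [0] +1/144 = 1/144
S = 1/144
C² = P²·S² = 1/7 ; C = +0.377964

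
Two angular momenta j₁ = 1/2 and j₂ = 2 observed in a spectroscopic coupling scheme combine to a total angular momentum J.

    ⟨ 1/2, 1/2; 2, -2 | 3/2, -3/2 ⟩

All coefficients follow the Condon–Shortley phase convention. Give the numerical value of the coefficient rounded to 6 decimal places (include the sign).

+0.894427  (= +√(4/5))

√[4·1!0!3!/5! · 1!0!0!4!0!3!] = √(144/5)
  +(−1)^0/∏(0,1,0,0,0,3)! = 1/6  (running 1/6)
⟨..|..⟩ = √(144/5)·(1/6) = +0.894427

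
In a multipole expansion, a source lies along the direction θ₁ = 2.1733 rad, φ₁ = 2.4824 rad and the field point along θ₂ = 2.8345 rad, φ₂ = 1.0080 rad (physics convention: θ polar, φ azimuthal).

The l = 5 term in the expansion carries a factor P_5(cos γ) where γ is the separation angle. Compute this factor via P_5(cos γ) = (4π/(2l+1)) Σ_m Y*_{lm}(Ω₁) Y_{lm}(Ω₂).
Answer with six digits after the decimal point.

Summing Y*_{l m}(θ₁,φ₁)·Y_{l m}(θ₂,φ₂) over m ∈ [−5, 5]; prefactor 4π/(2·5+1) = 1.142397:
  m=-5: Y*=(0.174128, -0.027096)  Y=(0.000377, 0.001109)  product (0.000096, 0.000183)
  m=-4: Y*=(0.335488, 0.185384)  Y=(0.007349, -0.009081)  product (0.004149, -0.001684)
  m=-3: Y*=(0.144722, 0.335929)  Y=(-0.068115, -0.008047)  product (-0.007154, -0.024046)
  m=-2: Y*=(0.005948, -0.023062)  Y=(0.109716, 0.229938)  product (0.005955, -0.001163)
  m=-1: Y*=(0.277482, -0.214996)  Y=(0.290146, -0.459928)  product (-0.018372, -0.190002)
  m=+0: Y*=(0.065153, -0.000000)  Y=(-0.380016, 0.000000)  product (-0.024759, 0.000000)
  m=+1: Y*=(-0.277482, -0.214996)  Y=(-0.290146, -0.459928)  product (-0.018372, 0.190002)
  m=+2: Y*=(0.005948, 0.023062)  Y=(0.109716, -0.229938)  product (0.005955, 0.001163)
  m=+3: Y*=(-0.144722, 0.335929)  Y=(0.068115, -0.008047)  product (-0.007154, 0.024046)
  m=+4: Y*=(0.335488, -0.185384)  Y=(0.007349, 0.009081)  product (0.004149, 0.001684)
  m=+5: Y*=(-0.174128, -0.027096)  Y=(-0.000377, 0.001109)  product (0.000096, -0.000183)
Accumulated sum (-0.055413, -0.000000); after 4π/(2l+1) scaling, (-0.063304, -0.000000) ⇒ P_5 = -0.063304

-0.063304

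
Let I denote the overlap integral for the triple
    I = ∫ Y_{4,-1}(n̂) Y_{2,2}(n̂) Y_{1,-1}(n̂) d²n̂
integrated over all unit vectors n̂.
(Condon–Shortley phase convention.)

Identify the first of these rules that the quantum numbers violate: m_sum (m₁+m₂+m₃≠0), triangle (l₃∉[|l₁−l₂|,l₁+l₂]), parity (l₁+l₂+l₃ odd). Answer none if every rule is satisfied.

m₁+m₂+m₃ = -1 + 2 − 1 = 0  ✓
triangle: need |l₁−l₂| ≤ l₃ ≤ l₁+l₂ = [2,6]; l₃=1 is outside  ✗
parity: l₁+l₂+l₃ = 7 is odd

triangle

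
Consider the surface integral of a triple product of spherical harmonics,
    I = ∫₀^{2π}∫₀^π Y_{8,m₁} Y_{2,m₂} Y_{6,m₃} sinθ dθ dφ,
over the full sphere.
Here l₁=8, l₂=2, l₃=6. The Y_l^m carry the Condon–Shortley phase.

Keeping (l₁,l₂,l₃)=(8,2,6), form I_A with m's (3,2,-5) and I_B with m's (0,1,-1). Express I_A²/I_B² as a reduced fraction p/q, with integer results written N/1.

Shared (l₁,l₂,l₃)=(8,2,6): N and (l;000)² cancel in I_A²/I_B².
A: Δ = 4!·12!·0!/17! = 1/30940; Racah Σ t=4..4: t=4:+1/958003200 = 1/958003200; ⇒ 3j(8 2 6; 3 2 -5)² = 1/6188, sgn -1
B: Δ = 4!·12!·0!/17! = 1/30940; Racah Σ t=3..3: t=3:−1/3628800 = -1/3628800; ⇒ 3j(8 2 6; 0 1 -1)² = 16/1105, sgn +1
I_A²/I_B² = (1/6188)/(16/1105) = 5/448

5/448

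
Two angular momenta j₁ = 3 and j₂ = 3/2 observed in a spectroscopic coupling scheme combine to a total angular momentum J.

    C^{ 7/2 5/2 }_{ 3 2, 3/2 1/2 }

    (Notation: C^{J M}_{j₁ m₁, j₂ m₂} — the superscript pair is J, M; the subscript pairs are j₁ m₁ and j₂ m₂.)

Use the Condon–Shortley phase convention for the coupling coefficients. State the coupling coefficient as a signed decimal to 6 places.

√[8·1!5!2!/9! · 5!1!2!1!6!1!] = √(6400/7)
  +(−1)^0/∏(0,1,1,2,4,0)! = 1/48  (running 1/48)
  +(−1)^1/∏(1,0,0,1,5,1)! = -1/120  (running 1/80)
⟨..|..⟩ = √(6400/7)·(1/80) = +0.377964

+0.377964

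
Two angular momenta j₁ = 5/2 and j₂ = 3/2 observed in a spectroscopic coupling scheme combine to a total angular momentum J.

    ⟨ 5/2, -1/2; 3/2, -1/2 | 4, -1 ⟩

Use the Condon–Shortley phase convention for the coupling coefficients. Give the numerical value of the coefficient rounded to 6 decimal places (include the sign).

√[9·0!5!3!/9! · 2!3!1!2!3!5!] = √(2160/7)
  +(−1)^0/∏(0,0,3,1,2,2)! = 1/24  (running 1/24)
⟨..|..⟩ = √(2160/7)·(1/24) = +0.731925

+√(15/28) ≈ +0.731925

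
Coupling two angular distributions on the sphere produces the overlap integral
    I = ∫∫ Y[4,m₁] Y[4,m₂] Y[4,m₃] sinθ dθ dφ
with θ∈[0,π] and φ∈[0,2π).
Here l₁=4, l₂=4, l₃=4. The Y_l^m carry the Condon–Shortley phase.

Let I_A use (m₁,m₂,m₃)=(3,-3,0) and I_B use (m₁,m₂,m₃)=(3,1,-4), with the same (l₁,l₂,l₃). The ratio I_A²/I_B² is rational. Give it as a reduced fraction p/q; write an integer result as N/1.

9/10

Shared (l₁,l₂,l₃)=(4,4,4): N and (l;000)² cancel in I_A²/I_B².
A: Δ = 4!·4!·4!/13! = 1/450450; Racah Σ t=0..1: t=0:+1/864 t=1:−1/3456 = 1/1152; ⇒ 3j(4 4 4; 3 -3 0)² = 7/286, sgn +1
B: Δ = 4!·4!·4!/13! = 1/450450; Racah Σ t=1..1: t=1:−1/3456 = -1/3456; ⇒ 3j(4 4 4; 3 1 -4)² = 35/1287, sgn -1
I_A²/I_B² = (7/286)/(35/1287) = 9/10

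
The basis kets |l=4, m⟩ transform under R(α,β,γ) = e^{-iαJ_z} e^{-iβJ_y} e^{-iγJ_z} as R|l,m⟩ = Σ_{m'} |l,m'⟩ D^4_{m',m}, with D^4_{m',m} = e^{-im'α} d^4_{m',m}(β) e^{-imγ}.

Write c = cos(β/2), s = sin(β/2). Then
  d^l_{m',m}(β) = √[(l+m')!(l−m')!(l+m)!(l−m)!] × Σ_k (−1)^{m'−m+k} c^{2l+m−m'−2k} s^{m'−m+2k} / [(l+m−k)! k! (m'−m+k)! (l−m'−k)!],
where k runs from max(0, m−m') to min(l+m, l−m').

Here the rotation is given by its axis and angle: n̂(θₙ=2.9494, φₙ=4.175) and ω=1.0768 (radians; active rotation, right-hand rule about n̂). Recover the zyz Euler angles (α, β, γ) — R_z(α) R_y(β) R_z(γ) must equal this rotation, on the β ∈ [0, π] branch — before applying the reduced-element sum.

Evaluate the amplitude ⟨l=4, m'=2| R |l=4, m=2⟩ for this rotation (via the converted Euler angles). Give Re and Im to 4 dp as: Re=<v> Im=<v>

Re=-0.4453 Im=0.7260

Axis–angle → zyz. n̂ = (sinθₙcosφₙ, sinθₙsinφₙ, cosθₙ) = (-0.097778, -0.164088, -0.981588), ω = 1.0768.
R = I cosω + sinω [n̂]ₓ + (1−cosω) n̂n̂ᵀ gives
  R = [+0.479176, +0.872671, -0.094001; -0.855797, +0.488307, +0.170785; +0.194941, -0.001391, +0.980814]
β = atan2(√(R₁₃²+R₂₃²), R₃₃) = 0.196202; α = atan2(R₂₃, R₁₃) mod 2π = 2.073948; γ = atan2(R₃₂, −R₃₁) mod 2π = 3.148726
First d^4_{2,2}(β=0.1962), then the phase factors e^{-i(2)α} and e^{-i(2)γ}:
Half-angle: c=0.995192, s=0.097944. N=√(720·2·720·2)=1440.000000
k: max(0,(2)−(2))=0 … min(4+(2),4−(2))=2
  k=0: (−1)^0·1440.0000/(1440)·0.9952^8·0.0979^0 = +0.962177
  k=1: (−1)^1·1440.0000/(120)·0.9952^6·0.0979^2 = -0.111834
  k=2: (−1)^2·1440.0000/(96)·0.9952^4·0.0979^4 = +0.001354
d^4_{2,2}(0.1962) = +0.962177 -0.111834 +0.001354 = +0.851696
D = (-0.534987+0.844860i)·(+0.851696)·(+0.999898-0.014267i) = -0.445334+0.725992i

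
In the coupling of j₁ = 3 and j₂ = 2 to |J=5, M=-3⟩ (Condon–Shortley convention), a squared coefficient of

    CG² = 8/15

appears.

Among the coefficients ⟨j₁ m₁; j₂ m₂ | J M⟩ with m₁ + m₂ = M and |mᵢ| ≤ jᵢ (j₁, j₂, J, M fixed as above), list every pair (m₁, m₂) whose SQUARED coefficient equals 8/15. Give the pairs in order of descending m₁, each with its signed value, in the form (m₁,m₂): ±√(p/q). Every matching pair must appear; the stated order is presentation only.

(-2,-1): +√(8/15)

Admissible pairs with m₁+m₂ = M = -3: (-3,0), (-2,-1), (-1,-2)
  (m₁,m₂)=(-1,-2): CG² = 1/3, CG = +√(1/3)
  (m₁,m₂)=(-2,-1): CG² = 8/15, CG = +√(8/15)   ← matches the target
  (m₁,m₂)=(-3,0): CG² = 2/15, CG = +√(2/15)
Pairs with CG² = 8/15: (-2,-1): +√(8/15)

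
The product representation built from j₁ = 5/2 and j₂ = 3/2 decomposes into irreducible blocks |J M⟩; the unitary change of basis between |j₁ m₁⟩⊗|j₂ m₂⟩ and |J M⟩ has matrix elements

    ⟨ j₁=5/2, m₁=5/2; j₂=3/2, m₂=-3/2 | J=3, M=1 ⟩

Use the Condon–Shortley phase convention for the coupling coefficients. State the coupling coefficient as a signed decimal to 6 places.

√[7·1!4!2!/8! · 5!0!0!3!4!2!] = √(288)
  +(−1)^0/∏(0,1,0,0,4,2)! = 1/48  (running 1/48)
⟨..|..⟩ = √(288)·(1/48) = +0.353553

+0.353553  (= +√(1/8))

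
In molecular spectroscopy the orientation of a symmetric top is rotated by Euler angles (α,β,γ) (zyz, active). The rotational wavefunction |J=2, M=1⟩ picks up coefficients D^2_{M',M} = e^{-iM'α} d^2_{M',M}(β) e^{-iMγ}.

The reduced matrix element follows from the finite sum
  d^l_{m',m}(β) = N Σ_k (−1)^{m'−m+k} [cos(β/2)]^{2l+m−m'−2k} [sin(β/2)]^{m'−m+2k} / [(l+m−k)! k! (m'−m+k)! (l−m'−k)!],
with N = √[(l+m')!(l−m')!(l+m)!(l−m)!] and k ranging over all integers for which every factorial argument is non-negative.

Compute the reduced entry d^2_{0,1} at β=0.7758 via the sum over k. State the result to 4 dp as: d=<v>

d^2_{0,1}(β=0.7758) via the finite sum:
Half-angle: c=0.925705, s=0.378245. N=√(2·2·6·1)=4.898979
Admissible k: 1..2 (factorial args all ≥0)
  k=1: (−1)^0·4.8990/(2)·0.9257^3·0.3782^1 = +0.734966
  k=2: (−1)^1·4.8990/(2)·0.9257^1·0.3782^3 = -0.122707
d^2_{0,1}(0.7758) = +0.734966 -0.122707 = +0.612260

d=0.6123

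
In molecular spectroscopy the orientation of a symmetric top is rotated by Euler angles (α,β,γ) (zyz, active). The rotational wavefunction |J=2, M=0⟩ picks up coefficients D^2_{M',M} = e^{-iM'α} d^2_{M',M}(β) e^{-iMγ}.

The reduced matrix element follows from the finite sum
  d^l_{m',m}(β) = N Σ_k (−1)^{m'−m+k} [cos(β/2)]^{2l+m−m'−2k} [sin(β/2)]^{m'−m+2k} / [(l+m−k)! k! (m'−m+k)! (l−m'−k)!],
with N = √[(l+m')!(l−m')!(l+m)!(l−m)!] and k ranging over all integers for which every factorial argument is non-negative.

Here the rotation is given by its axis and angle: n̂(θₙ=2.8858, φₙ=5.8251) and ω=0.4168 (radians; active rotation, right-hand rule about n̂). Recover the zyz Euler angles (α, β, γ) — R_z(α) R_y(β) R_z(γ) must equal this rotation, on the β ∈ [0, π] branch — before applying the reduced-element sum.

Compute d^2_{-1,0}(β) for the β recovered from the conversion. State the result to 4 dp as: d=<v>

Axis–angle → zyz. n̂ = (sinθₙcosφₙ, sinθₙsinφₙ, cosθₙ) = (+0.226927, -0.111890, -0.967463), ω = 0.4168.
R = I cosω + sinω [n̂]ₓ + (1−cosω) n̂n̂ᵀ gives
  R = [+0.918798, +0.389491, -0.064092; -0.393838, +0.915461, -0.082601; +0.026502, +0.101136, +0.994520]
β = atan2(√(R₁₃²+R₂₃²), R₃₃) = 0.104742; α = atan2(R₂₃, R₁₃) mod 2π = 4.052499; γ = atan2(R₃₂, −R₃₁) mod 2π = 1.827077
d^2_{-1,0}(β=0.1047) via the finite sum:
With c≡cos(β/2)=0.998629 and s≡sin(β/2)=0.052347, N=[1·6·2·2]^{1/2}=4.898979
Admissible k: 1..2 (factorial args all ≥0)
  k=1: (−1)^0·4.8990/(2)·0.9986^3·0.0523^1 = +0.127697
  k=2: (−1)^1·4.8990/(2)·0.9986^1·0.0523^3 = -0.000351
d^2_{-1,0}(0.1047) = +0.127697 -0.000351 = +0.127346

d=0.1273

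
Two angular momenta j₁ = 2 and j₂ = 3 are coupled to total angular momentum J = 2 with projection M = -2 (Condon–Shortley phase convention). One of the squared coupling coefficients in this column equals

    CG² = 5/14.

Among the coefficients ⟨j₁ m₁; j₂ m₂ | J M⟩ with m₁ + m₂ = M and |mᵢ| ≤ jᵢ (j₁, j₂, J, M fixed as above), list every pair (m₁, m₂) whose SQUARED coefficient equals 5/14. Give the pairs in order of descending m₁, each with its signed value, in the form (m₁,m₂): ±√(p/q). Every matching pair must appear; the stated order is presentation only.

(1,-3): +√(5/14); (0,-2): −√(5/14)

Admissible pairs with m₁+m₂ = M = -2: (-2,0), (-1,-1), (0,-2), (1,-3)
  (m₁,m₂)=(1,-3): CG² = 5/14, CG = +√(5/14)   ← matches the target
  (m₁,m₂)=(0,-2): CG² = 5/14, CG = −√(5/14)   ← matches the target
  (m₁,m₂)=(-1,-1): CG² = 3/14, CG = +√(3/14)
  (m₁,m₂)=(-2,0): CG² = 1/14, CG = −√(1/14)
Pairs with CG² = 5/14: (1,-3): +√(5/14); (0,-2): −√(5/14)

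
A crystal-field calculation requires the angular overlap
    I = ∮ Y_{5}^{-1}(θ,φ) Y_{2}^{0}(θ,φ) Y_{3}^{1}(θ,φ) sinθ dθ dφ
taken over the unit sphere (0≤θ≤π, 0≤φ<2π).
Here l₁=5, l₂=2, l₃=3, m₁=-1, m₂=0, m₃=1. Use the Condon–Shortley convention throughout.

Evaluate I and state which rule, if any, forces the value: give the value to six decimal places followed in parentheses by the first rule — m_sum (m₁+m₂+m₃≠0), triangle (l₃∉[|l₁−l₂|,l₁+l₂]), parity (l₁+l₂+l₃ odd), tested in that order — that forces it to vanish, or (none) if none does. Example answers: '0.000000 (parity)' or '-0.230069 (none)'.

Checks pass: Σm=0; 10 even; l₃=3∈[3,7].
(2·5+1)(2·2+1)(2·3+1) = 385
Δ: 4! 6! 0! / 11! → 1/2310
sum: t=2:+1/144 = 1/144
3j²(5 2 3; 0 0 0) = Δ·Π!·Σ² = 10/231  (sign -1)
sum: t=2:+1/192 = 1/192
3j²(5 2 3; -1 0 1) = Δ·Π!·Σ² = 3/77  (sign +1)
combine: 4πI² = 385·10/231·3/77 = 50/77
take √, sign -1: I = -0.22731846
No selection rule forces the value: the integral is nonzero (none).

-0.227318 (none)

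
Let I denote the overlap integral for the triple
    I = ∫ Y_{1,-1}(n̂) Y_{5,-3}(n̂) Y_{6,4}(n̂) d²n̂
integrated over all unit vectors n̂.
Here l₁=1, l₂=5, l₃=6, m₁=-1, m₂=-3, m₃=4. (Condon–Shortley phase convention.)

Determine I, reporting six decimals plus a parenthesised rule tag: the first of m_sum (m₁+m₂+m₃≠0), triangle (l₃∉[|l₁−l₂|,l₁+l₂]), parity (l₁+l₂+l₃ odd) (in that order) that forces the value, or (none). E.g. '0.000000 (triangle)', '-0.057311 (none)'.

Rules hold: Σm=0, L=12 even, 4≤6≤6.
N = 3·11·13 = 429
Δ = 0!·2!·10!/13! = 1/858
Racah Σ t=0..0: t=0:+1/14400 = 1/14400
⇒ 3j(1 5 6; 0 0 0)² = 6/143, sgn +1
Racah Σ t=0..0: t=0:+1/161280 = 1/161280
⇒ 3j(1 5 6; -1 -3 4)² = 15/286, sgn +1
4πI² = N·(3j₀)²·(3jₘ)² = 135/143
I = +1·√(0.944056/4π) = 0.27409047
No selection rule forces the value: the integral is nonzero (none).

0.274090 (none)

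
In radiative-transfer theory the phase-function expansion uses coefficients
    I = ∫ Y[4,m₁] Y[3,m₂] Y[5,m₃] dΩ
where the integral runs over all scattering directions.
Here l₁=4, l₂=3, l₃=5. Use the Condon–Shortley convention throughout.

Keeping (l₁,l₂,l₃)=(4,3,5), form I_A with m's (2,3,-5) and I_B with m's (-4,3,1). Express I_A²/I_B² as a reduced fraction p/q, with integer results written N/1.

15/2

Shared (l₁,l₂,l₃)=(4,3,5): N and (l;000)² cancel in I_A²/I_B².
A: Δ = 2!·6!·4!/13! = 1/180180; Racah Σ t=2..2: t=2:+1/34560 = 1/34560; ⇒ 3j(4 3 5; 2 3 -5)² = 5/286, sgn +1
B: Δ = 2!·6!·4!/13! = 1/180180; Racah Σ t=2..2: t=2:+1/34560 = 1/34560; ⇒ 3j(4 3 5; -4 3 1)² = 1/429, sgn +1
I_A²/I_B² = (5/286)/(1/429) = 15/2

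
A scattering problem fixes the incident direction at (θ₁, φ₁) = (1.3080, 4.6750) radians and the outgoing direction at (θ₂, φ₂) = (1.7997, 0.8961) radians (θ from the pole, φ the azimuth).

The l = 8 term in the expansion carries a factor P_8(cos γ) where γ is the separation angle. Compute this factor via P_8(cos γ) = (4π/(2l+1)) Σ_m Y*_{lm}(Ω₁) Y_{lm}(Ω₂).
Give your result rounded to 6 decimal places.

-0.092764

Summing Y*_{l m}(θ₁,φ₁)·Y_{l m}(θ₂,φ₂) over m ∈ [−8, 8]; prefactor 4π/(2·8+1) = 0.739198:
  m=-8: (0.372447, -0.114849) × (0.264007, -0.323036) = (0.061228, -0.150635)  (running Σ = (0.061228, -0.150635))
  m=-7: (0.108518, 0.405119) × (-0.388784, -0.004077) = (-0.040539, -0.157946)  (running Σ = (0.020690, -0.308581))
  m=-6: (-0.003660, 0.000835) × (-0.045082, -0.057586) = (0.000213, 0.000173)  (running Σ = (0.020903, -0.308408))
  m=-5: (0.065532, 0.346446) × (-0.082769, 0.350511) = (-0.126857, -0.005705)  (running Σ = (-0.105954, -0.314113))
  m=-4: (-0.133405, 0.020102) × (0.045753, -0.021697) = (-0.005668, 0.003814)  (running Σ = (-0.111622, -0.310299))
  m=-3: (0.032545, 0.288932) × (0.290468, 0.141494) = (-0.031429, 0.088530)  (running Σ = (-0.143050, -0.221769))
  m=-2: (-0.185881, 0.013926) × (-0.022811, -0.101341) = (0.005651, 0.018520)  (running Σ = (-0.137399, -0.203249))
  m=-1: (0.009657, 0.258175) × (0.188747, -0.235956) = (0.062741, 0.046451)  (running Σ = (-0.074658, -0.156798))
  m=0: (-0.200176, -0.000000) × (-0.119017, 0.000000) = (0.023824, 0.000000)  (running Σ = (-0.050834, -0.156798))
  m=1: (-0.009657, 0.258175) × (-0.188747, -0.235956) = (0.062741, -0.046451)  (running Σ = (0.011906, -0.203249))
  m=2: (-0.185881, -0.013926) × (-0.022811, 0.101341) = (0.005651, -0.018520)  (running Σ = (0.017558, -0.221769))
  m=3: (-0.032545, 0.288932) × (-0.290468, 0.141494) = (-0.031429, -0.088530)  (running Σ = (-0.013871, -0.310299))
  m=4: (-0.133405, -0.020102) × (0.045753, 0.021697) = (-0.005668, -0.003814)  (running Σ = (-0.019538, -0.314113))
  m=5: (-0.065532, 0.346446) × (0.082769, 0.350511) = (-0.126857, 0.005705)  (running Σ = (-0.146395, -0.308408))
  m=6: (-0.003660, -0.000835) × (-0.045082, 0.057586) = (0.000213, -0.000173)  (running Σ = (-0.146182, -0.308581))
  m=7: (-0.108518, 0.405119) × (0.388784, -0.004077) = (-0.040539, 0.157946)  (running Σ = (-0.186721, -0.150635))
  m=8: (0.372447, 0.114849) × (0.264007, 0.323036) = (0.061228, 0.150635)  (running Σ = (-0.125493, 0.000000))
Σ over m = (-0.125493, 0.000000); ×(4π/17) → (-0.092764, 0.000000). Real part: -0.092764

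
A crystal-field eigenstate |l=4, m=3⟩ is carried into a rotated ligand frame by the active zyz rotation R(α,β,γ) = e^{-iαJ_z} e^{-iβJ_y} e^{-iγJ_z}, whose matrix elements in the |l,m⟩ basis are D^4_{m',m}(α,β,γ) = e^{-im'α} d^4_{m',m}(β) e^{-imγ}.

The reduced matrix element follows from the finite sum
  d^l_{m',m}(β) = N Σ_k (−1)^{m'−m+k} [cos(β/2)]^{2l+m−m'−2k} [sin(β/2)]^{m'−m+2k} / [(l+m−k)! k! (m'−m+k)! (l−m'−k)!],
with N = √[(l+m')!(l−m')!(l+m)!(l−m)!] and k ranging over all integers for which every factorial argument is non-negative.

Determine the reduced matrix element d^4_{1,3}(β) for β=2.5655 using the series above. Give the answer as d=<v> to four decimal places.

d=-0.0690

d^4_{1,3}(β=2.5655) via the finite sum:
Half-angle: c=0.284080, s=0.958801. N=√(120·6·5040·1)=1904.940944
The bounds max(0,m−m')=2 and min(l+m,l−m')=3 give 2 terms
  k=2: (−1)^0·1904.9409/(240)·0.2841^6·0.9588^2 = +0.003835
  k=3: (−1)^1·1904.9409/(144)·0.2841^4·0.9588^4 = -0.072810
d^4_{1,3}(2.5655) = +0.003835 -0.072810 = -0.068975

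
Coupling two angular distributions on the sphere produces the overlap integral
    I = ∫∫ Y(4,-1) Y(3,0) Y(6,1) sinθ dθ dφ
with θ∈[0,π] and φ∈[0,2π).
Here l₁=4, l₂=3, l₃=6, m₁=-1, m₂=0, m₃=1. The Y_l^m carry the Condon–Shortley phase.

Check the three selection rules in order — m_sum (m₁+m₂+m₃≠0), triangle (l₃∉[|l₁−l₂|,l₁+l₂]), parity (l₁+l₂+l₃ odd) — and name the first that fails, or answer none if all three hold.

Σmᵢ = 0  ✓
l₃∈[|l₁−l₂|,l₁+l₂]=[1,7], have l₃=6  ✓
Σlᵢ = 13 ⇒ odd  ✗

parity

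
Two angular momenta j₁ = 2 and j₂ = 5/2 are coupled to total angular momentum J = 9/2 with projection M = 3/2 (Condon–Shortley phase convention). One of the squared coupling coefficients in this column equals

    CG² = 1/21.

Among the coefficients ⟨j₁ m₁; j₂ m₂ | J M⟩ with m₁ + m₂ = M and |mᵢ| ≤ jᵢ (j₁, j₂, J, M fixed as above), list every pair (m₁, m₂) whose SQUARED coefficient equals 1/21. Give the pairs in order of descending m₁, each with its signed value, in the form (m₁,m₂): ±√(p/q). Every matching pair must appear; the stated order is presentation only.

Admissible pairs with m₁+m₂ = M = 3/2: (-1,5/2), (0,3/2), (1,1/2), (2,-1/2)
  (m₁,m₂)=(2,-1/2): CG² = 5/42, CG = +√(5/42)
  (m₁,m₂)=(1,1/2): CG² = 10/21, CG = +√(10/21)
  (m₁,m₂)=(0,3/2): CG² = 5/14, CG = +√(5/14)
  (m₁,m₂)=(-1,5/2): CG² = 1/21, CG = +√(1/21)   ← matches the target
Pairs with CG² = 1/21: (-1,5/2): +√(1/21)

(-1,5/2): +√(1/21)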